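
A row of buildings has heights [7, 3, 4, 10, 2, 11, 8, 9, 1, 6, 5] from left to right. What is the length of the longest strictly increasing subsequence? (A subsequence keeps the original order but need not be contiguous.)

4

Track the smallest tail for each achievable length (strict):
7 → extends → [7]
3 → replaces 7 → [3]
4 → extends → [3, 4]
10 → extends → [3, 4, 10]
2 → replaces 3 → [2, 4, 10]
11 → extends → [2, 4, 10, 11]
8 → replaces 10 → [2, 4, 8, 11]
9 → replaces 11 → [2, 4, 8, 9]
1 → replaces 2 → [1, 4, 8, 9]
6 → replaces 8 → [1, 4, 6, 9]
5 → replaces 6 → [1, 4, 5, 9]
Four tails, so the longest strictly increasing subsequence has length 4 (e.g. 3, 4, 10, 11).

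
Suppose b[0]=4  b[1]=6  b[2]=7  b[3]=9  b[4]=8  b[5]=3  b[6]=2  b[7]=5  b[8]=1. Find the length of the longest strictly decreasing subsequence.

Negate each value so 'decreasing' becomes 'increasing', then run patience tails on the negated sequence:
-4 → extends → [-4]
-6 → replaces -4 → [-6]
-7 → replaces -6 → [-7]
-9 → replaces -7 → [-9]
-8 → extends → [-9, -8]
-3 → extends → [-9, -8, -3]
-2 → extends → [-9, -8, -3, -2]
-5 → replaces -3 → [-9, -8, -5, -2]
-1 → extends → [-9, -8, -5, -2, -1]
Five tails, so the longest strictly decreasing subsequence of the original has length 5.

5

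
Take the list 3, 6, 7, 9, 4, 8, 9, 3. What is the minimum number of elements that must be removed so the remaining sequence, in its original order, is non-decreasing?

Fewest deletions = n − (longest non-decreasing subsequence).
Patience tails:
3 → extends → [3]
6 → extends → [3, 6]
7 → extends → [3, 6, 7]
9 → extends → [3, 6, 7, 9]
4 → replaces 6 → [3, 4, 7, 9]
8 → replaces 9 → [3, 4, 7, 8]
9 → extends → [3, 4, 7, 8, 9]
3 → replaces 4 → [3, 3, 7, 8, 9]
Longest non-decreasing subsequence has length 5, so deletions = 8 − 5 = 3.

3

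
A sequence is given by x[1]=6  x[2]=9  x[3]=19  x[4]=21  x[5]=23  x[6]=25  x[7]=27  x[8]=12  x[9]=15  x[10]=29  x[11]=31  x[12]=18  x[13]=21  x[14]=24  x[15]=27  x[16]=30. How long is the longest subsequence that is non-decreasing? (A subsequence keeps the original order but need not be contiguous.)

9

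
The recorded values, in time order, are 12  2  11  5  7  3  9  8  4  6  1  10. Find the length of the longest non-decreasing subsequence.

5

Track the smallest tail for each achievable length (allowing ties):
12 → extends → [12]
2 → replaces 12 → [2]
11 → extends → [2, 11]
5 → replaces 11 → [2, 5]
7 → extends → [2, 5, 7]
3 → replaces 5 → [2, 3, 7]
9 → extends → [2, 3, 7, 9]
8 → replaces 9 → [2, 3, 7, 8]
4 → replaces 7 → [2, 3, 4, 8]
6 → replaces 8 → [2, 3, 4, 6]
1 → replaces 2 → [1, 3, 4, 6]
10 → extends → [1, 3, 4, 6, 10]
Five tails, so the longest non-decreasing subsequence has length 5 (e.g. 2, 5, 7, 9, 10).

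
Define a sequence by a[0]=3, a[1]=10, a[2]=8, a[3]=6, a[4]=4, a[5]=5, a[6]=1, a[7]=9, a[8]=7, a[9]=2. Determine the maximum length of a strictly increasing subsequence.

Track the smallest tail for each achievable length (strict):
3 → extends → [3]
10 → extends → [3, 10]
8 → replaces 10 → [3, 8]
6 → replaces 8 → [3, 6]
4 → replaces 6 → [3, 4]
5 → extends → [3, 4, 5]
1 → replaces 3 → [1, 4, 5]
9 → extends → [1, 4, 5, 9]
7 → replaces 9 → [1, 4, 5, 7]
2 → replaces 4 → [1, 2, 5, 7]
Four tails, so the longest strictly increasing subsequence has length 4 (e.g. 3, 4, 5, 9).

4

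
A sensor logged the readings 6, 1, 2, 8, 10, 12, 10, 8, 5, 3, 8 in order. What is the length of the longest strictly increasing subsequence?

5

Track the smallest tail for each achievable length (strict):
6 → extends → [6]
1 → replaces 6 → [1]
2 → extends → [1, 2]
8 → extends → [1, 2, 8]
10 → extends → [1, 2, 8, 10]
12 → extends → [1, 2, 8, 10, 12]
10 → already a tail → [1, 2, 8, 10, 12]
8 → already a tail → [1, 2, 8, 10, 12]
5 → replaces 8 → [1, 2, 5, 10, 12]
3 → replaces 5 → [1, 2, 3, 10, 12]
8 → replaces 10 → [1, 2, 3, 8, 12]
Five tails, so the longest strictly increasing subsequence has length 5 (e.g. 1, 2, 8, 10, 12).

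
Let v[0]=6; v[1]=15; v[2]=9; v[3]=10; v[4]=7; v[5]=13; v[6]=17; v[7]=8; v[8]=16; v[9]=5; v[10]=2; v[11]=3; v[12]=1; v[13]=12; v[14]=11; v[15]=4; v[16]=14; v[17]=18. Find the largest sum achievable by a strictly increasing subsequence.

Let S[i] be the best sum of a strictly increasing subsequence ending at i:
i:      0  1  2  3  4  5  6  7  8  9 10 11 12 13 14 15 16 17
v[i]:   6 15  9 10  7 13 17  8 16  5  2  3  1 12 11  4 14 18
S:      6 21 15 25 13 38 55 21 54  5  2  5  1 37 36  9 52 73
Maximum is 73 (e.g. 6 + 9 + 10 + 13 + 17 + 18).

73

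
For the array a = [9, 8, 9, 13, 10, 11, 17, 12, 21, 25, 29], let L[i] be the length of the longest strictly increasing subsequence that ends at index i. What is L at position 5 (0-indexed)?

4

dp[i] = 1 + max{dp[j] : j<i, a[j]<a[i]} (or 1 if no such j):
i:      0  1  2  3  4  5  6  7  8  9 10
a[i]:   9  8  9 13 10 11 17 12 21 25 29
dp:     1  1  2  3  3  4  5  5  6  7  8
At index 5 the value is 4.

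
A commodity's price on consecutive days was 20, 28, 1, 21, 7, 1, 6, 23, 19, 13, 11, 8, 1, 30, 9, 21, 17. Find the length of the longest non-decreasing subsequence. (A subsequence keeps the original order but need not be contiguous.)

Let dp[i] be the length of the longest such subsequence ending at index i:
i:      1  2  3  4  5  6  7  8  9 10 11 12 13 14 15 16 17
a[i]:  20 28  1 21  7  1  6 23 19 13 11  8  1 30  9 21 17
dp:     1  2  1  2  2  2  3  4  4  4  4  4  3  5  5  6  6
Maximum dp value is 6.

6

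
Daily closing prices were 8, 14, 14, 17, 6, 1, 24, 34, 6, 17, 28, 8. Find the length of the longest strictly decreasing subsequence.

Negate each value so 'decreasing' becomes 'increasing', then run patience tails on the negated sequence:
-8 → extends → [-8]
-14 → replaces -8 → [-14]
-14 → already a tail → [-14]
-17 → replaces -14 → [-17]
-6 → extends → [-17, -6]
-1 → extends → [-17, -6, -1]
-24 → replaces -17 → [-24, -6, -1]
-34 → replaces -24 → [-34, -6, -1]
-6 → already a tail → [-34, -6, -1]
-17 → replaces -6 → [-34, -17, -1]
-28 → replaces -17 → [-34, -28, -1]
-8 → replaces -1 → [-34, -28, -8]
Three tails, so the longest strictly decreasing subsequence of the original has length 3.

3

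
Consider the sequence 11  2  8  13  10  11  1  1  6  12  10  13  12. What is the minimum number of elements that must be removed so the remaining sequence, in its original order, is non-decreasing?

Fewest deletions = n − (longest non-decreasing subsequence).
Patience tails:
11 → extends → [11]
2 → replaces 11 → [2]
8 → extends → [2, 8]
13 → extends → [2, 8, 13]
10 → replaces 13 → [2, 8, 10]
11 → extends → [2, 8, 10, 11]
1 → replaces 2 → [1, 8, 10, 11]
1 → replaces 8 → [1, 1, 10, 11]
6 → replaces 10 → [1, 1, 6, 11]
12 → extends → [1, 1, 6, 11, 12]
10 → replaces 11 → [1, 1, 6, 10, 12]
13 → extends → [1, 1, 6, 10, 12, 13]
12 → replaces 13 → [1, 1, 6, 10, 12, 12]
Longest non-decreasing subsequence has length 6, so deletions = 13 − 6 = 7.

7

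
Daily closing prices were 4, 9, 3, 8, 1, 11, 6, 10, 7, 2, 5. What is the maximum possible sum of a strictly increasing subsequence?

24

Let S[i] be the best sum of a strictly increasing subsequence ending at i:
i:      1  2  3  4  5  6  7  8  9 10 11
a[i]:   4  9  3  8  1 11  6 10  7  2  5
S:      4 13  3 12  1 24 10 23 17  3  9
Maximum is 24 (e.g. 4 + 9 + 11).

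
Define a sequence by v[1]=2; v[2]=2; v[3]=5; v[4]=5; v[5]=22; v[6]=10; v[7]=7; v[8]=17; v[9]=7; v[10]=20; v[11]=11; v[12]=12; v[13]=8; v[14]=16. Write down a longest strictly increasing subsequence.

Patience tails give the LIS length; then backtrack through the dp parents:
2 → extends → [2]
2 → already a tail → [2]
5 → extends → [2, 5]
5 → already a tail → [2, 5]
22 → extends → [2, 5, 22]
10 → replaces 22 → [2, 5, 10]
7 → replaces 10 → [2, 5, 7]
17 → extends → [2, 5, 7, 17]
7 → already a tail → [2, 5, 7, 17]
20 → extends → [2, 5, 7, 17, 20]
11 → replaces 17 → [2, 5, 7, 11, 20]
12 → replaces 20 → [2, 5, 7, 11, 12]
8 → replaces 11 → [2, 5, 7, 8, 12]
16 → extends → [2, 5, 7, 8, 12, 16]
Length 6; one witness is 2, 5, 10, 11, 12, 16.

2, 5, 10, 11, 12, 16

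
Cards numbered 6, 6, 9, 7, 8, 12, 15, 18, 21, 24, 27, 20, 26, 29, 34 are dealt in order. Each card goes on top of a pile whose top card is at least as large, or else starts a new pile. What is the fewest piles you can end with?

11

Place each on the leftmost legal pile:
6 → new pile 1 (tops now [6])
6 → pile 1 (tops now [6])
9 → new pile 2 (tops now [6, 9])
7 → pile 2 (tops now [6, 7])
8 → new pile 3 (tops now [6, 7, 8])
12 → new pile 4 (tops now [6, 7, 8, 12])
15 → new pile 5 (tops now [6, 7, 8, 12, 15])
18 → new pile 6 (tops now [6, 7, 8, 12, 15, 18])
21 → new pile 7 (tops now [6, 7, 8, 12, 15, 18, 21])
24 → new pile 8 (tops now [6, 7, 8, 12, 15, 18, 21, 24])
27 → new pile 9 (tops now [6, 7, 8, 12, 15, 18, 21, 24, 27])
20 → pile 7 (tops now [6, 7, 8, 12, 15, 18, 20, 24, 27])
26 → pile 9 (tops now [6, 7, 8, 12, 15, 18, 20, 24, 26])
29 → new pile 10 (tops now [6, 7, 8, 12, 15, 18, 20, 24, 26, 29])
34 → new pile 11 (tops now [6, 7, 8, 12, 15, 18, 20, 24, 26, 29, 34])
Eleven piles.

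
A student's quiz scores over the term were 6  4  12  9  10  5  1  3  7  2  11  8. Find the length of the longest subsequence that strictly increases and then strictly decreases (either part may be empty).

6

inc[i] = longest strictly increasing subsequence ending at i; dec[i] = longest strictly decreasing subsequence starting at i:
i:      1  2  3  4  5  6  7  8  9 10 11 12
a[i]:   6  4 12  9 10  5  1  3  7  2 11  8
inc:    1  1  2  2  3  2  1  2  3  2  4  4
dec:    4  3  5  4  4  3  1  2  2  1  2  1
Best peak at i=3 (value 12): inc=2, dec=5, length 2+5−1 = 6.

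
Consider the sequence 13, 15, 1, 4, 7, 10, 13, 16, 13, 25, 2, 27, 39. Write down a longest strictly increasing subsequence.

1, 4, 7, 10, 13, 16, 25, 27, 39

Patience tails give the LIS length; then backtrack through the dp parents:
13 → extends → [13]
15 → extends → [13, 15]
1 → replaces 13 → [1, 15]
4 → replaces 15 → [1, 4]
7 → extends → [1, 4, 7]
10 → extends → [1, 4, 7, 10]
13 → extends → [1, 4, 7, 10, 13]
16 → extends → [1, 4, 7, 10, 13, 16]
13 → already a tail → [1, 4, 7, 10, 13, 16]
25 → extends → [1, 4, 7, 10, 13, 16, 25]
2 → replaces 4 → [1, 2, 7, 10, 13, 16, 25]
27 → extends → [1, 2, 7, 10, 13, 16, 25, 27]
39 → extends → [1, 2, 7, 10, 13, 16, 25, 27, 39]
Length 9; one witness is 1, 4, 7, 10, 13, 16, 25, 27, 39.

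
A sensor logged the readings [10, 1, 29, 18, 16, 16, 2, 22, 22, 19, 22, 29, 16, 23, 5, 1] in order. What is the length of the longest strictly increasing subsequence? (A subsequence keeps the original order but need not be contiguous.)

5

Let dp[i] be the length of the longest such subsequence ending at index i:
i:      1  2  3  4  5  6  7  8  9 10 11 12 13 14 15 16
a[i]:  10  1 29 18 16 16  2 22 22 19 22 29 16 23  5  1
dp:     1  1  2  2  2  2  2  3  3  3  4  5  3  5  3  1
Maximum dp value is 5.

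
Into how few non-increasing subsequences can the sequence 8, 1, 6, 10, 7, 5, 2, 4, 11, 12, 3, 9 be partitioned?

5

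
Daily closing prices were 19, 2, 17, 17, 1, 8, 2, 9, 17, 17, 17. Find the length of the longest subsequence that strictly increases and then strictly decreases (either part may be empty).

inc[i] = longest strictly increasing subsequence ending at i; dec[i] = longest strictly decreasing subsequence starting at i:
i:      1  2  3  4  5  6  7  8  9 10 11
a[i]:  19  2 17 17  1  8  2  9 17 17 17
inc:    1  1  2  2  1  2  2  3  4  4  4
dec:    4  2  3  3  1  2  1  1  1  1  1
Best peak at i=1 (value 19): inc=1, dec=4, length 1+4−1 = 4.

4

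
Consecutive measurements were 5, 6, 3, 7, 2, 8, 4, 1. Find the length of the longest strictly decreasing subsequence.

4

Negate each value so 'decreasing' becomes 'increasing', then run patience tails on the negated sequence:
-5 → extends → [-5]
-6 → replaces -5 → [-6]
-3 → extends → [-6, -3]
-7 → replaces -6 → [-7, -3]
-2 → extends → [-7, -3, -2]
-8 → replaces -7 → [-8, -3, -2]
-4 → replaces -3 → [-8, -4, -2]
-1 → extends → [-8, -4, -2, -1]
Four tails, so the longest strictly decreasing subsequence of the original has length 4.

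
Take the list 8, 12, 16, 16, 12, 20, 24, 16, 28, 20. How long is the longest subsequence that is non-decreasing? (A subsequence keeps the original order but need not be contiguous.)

7

Let dp[i] be the length of the longest such subsequence ending at index i:
i:      1  2  3  4  5  6  7  8  9 10
a[i]:   8 12 16 16 12 20 24 16 28 20
dp:     1  2  3  4  3  5  6  5  7  6
Maximum dp value is 7.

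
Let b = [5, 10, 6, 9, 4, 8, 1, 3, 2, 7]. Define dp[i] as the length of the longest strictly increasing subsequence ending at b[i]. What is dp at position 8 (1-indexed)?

dp[i] = 1 + max{dp[j] : j<i, b[j]<b[i]} (or 1 if no such j):
i:      1  2  3  4  5  6  7  8  9 10
b[i]:   5 10  6  9  4  8  1  3  2  7
dp:     1  2  2  3  1  3  1  2  2  3
At index 8 the value is 2.

2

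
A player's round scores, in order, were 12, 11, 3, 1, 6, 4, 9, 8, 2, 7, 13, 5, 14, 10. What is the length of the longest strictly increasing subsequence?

Track the smallest tail for each achievable length (strict):
12 → extends → [12]
11 → replaces 12 → [11]
3 → replaces 11 → [3]
1 → replaces 3 → [1]
6 → extends → [1, 6]
4 → replaces 6 → [1, 4]
9 → extends → [1, 4, 9]
8 → replaces 9 → [1, 4, 8]
2 → replaces 4 → [1, 2, 8]
7 → replaces 8 → [1, 2, 7]
13 → extends → [1, 2, 7, 13]
5 → replaces 7 → [1, 2, 5, 13]
14 → extends → [1, 2, 5, 13, 14]
10 → replaces 13 → [1, 2, 5, 10, 14]
Five tails, so the longest strictly increasing subsequence has length 5 (e.g. 3, 6, 9, 13, 14).

5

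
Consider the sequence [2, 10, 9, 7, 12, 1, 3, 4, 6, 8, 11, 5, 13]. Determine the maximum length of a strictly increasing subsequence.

7

Track the smallest tail for each achievable length (strict):
2 → extends → [2]
10 → extends → [2, 10]
9 → replaces 10 → [2, 9]
7 → replaces 9 → [2, 7]
12 → extends → [2, 7, 12]
1 → replaces 2 → [1, 7, 12]
3 → replaces 7 → [1, 3, 12]
4 → replaces 12 → [1, 3, 4]
6 → extends → [1, 3, 4, 6]
8 → extends → [1, 3, 4, 6, 8]
11 → extends → [1, 3, 4, 6, 8, 11]
5 → replaces 6 → [1, 3, 4, 5, 8, 11]
13 → extends → [1, 3, 4, 5, 8, 11, 13]
Seven tails, so the longest strictly increasing subsequence has length 7 (e.g. 2, 3, 4, 6, 8, 11, 13).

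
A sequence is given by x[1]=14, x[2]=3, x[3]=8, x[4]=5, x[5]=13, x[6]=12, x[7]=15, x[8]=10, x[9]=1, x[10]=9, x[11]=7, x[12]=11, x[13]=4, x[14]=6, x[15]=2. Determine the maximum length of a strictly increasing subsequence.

4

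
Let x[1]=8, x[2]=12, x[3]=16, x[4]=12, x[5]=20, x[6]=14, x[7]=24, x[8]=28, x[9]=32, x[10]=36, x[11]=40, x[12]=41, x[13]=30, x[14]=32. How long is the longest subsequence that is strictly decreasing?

Let dp[i] be the longest strictly decreasing subsequence ending at i:
i:      1  2  3  4  5  6  7  8  9 10 11 12 13 14
x[i]:   8 12 16 12 20 14 24 28 32 36 40 41 30 32
dp:     1  1  1  2  1  2  1  1  1  1  1  1  2  2
Maximum is 2.

2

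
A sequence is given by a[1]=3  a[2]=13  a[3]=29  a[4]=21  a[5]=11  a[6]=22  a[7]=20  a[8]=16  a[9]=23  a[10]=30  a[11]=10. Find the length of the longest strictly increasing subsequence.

Let dp[i] be the length of the longest such subsequence ending at index i:
i:      1  2  3  4  5  6  7  8  9 10 11
a[i]:   3 13 29 21 11 22 20 16 23 30 10
dp:     1  2  3  3  2  4  3  3  5  6  2
Maximum dp value is 6.

6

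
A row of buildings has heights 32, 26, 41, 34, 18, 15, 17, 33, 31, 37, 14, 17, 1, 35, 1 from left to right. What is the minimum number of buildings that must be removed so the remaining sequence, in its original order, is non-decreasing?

11

Fewest deletions = n − (longest non-decreasing subsequence).
Patience tails:
32 → extends → [32]
26 → replaces 32 → [26]
41 → extends → [26, 41]
34 → replaces 41 → [26, 34]
18 → replaces 26 → [18, 34]
15 → replaces 18 → [15, 34]
17 → replaces 34 → [15, 17]
33 → extends → [15, 17, 33]
31 → replaces 33 → [15, 17, 31]
37 → extends → [15, 17, 31, 37]
14 → replaces 15 → [14, 17, 31, 37]
17 → replaces 31 → [14, 17, 17, 37]
1 → replaces 14 → [1, 17, 17, 37]
35 → replaces 37 → [1, 17, 17, 35]
1 → replaces 17 → [1, 1, 17, 35]
Longest non-decreasing subsequence has length 4, so deletions = 15 − 4 = 11.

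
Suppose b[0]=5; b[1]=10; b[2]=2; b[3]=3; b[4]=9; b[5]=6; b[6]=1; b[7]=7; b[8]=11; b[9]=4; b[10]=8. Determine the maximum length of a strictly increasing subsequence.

5

Track the smallest tail for each achievable length (strict):
5 → extends → [5]
10 → extends → [5, 10]
2 → replaces 5 → [2, 10]
3 → replaces 10 → [2, 3]
9 → extends → [2, 3, 9]
6 → replaces 9 → [2, 3, 6]
1 → replaces 2 → [1, 3, 6]
7 → extends → [1, 3, 6, 7]
11 → extends → [1, 3, 6, 7, 11]
4 → replaces 6 → [1, 3, 4, 7, 11]
8 → replaces 11 → [1, 3, 4, 7, 8]
Five tails, so the longest strictly increasing subsequence has length 5 (e.g. 2, 3, 6, 7, 11).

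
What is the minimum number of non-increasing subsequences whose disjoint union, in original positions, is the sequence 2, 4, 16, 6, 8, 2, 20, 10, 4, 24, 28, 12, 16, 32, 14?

8

Place each on the leftmost legal pile:
2 → new pile 1 (tops now [2])
4 → new pile 2 (tops now [2, 4])
16 → new pile 3 (tops now [2, 4, 16])
6 → pile 3 (tops now [2, 4, 6])
8 → new pile 4 (tops now [2, 4, 6, 8])
2 → pile 1 (tops now [2, 4, 6, 8])
20 → new pile 5 (tops now [2, 4, 6, 8, 20])
10 → pile 5 (tops now [2, 4, 6, 8, 10])
4 → pile 2 (tops now [2, 4, 6, 8, 10])
24 → new pile 6 (tops now [2, 4, 6, 8, 10, 24])
28 → new pile 7 (tops now [2, 4, 6, 8, 10, 24, 28])
12 → pile 6 (tops now [2, 4, 6, 8, 10, 12, 28])
16 → pile 7 (tops now [2, 4, 6, 8, 10, 12, 16])
32 → new pile 8 (tops now [2, 4, 6, 8, 10, 12, 16, 32])
14 → pile 7 (tops now [2, 4, 6, 8, 10, 12, 14, 32])
Eight piles.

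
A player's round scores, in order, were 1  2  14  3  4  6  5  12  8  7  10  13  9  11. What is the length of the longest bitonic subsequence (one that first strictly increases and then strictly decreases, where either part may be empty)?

inc[i] = longest strictly increasing subsequence ending at i; dec[i] = longest strictly decreasing subsequence starting at i:
i:      1  2  3  4  5  6  7  8  9 10 11 12 13 14
a[i]:   1  2 14  3  4  6  5 12  8  7 10 13  9 11
inc:    1  2  3  3  4  5  5  6  6  6  7  8  7  8
dec:    1  1  4  1  1  2  1  3  2  1  2  2  1  1
Best peak at i=12 (value 13): inc=8, dec=2, length 8+2−1 = 9.

9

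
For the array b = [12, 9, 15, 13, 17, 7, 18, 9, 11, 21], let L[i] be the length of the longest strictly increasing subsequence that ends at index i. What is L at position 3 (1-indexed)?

2

dp[i] = 1 + max{dp[j] : j<i, b[j]<b[i]} (or 1 if no such j):
i:      1  2  3  4  5  6  7  8  9 10
b[i]:  12  9 15 13 17  7 18  9 11 21
dp:     1  1  2  2  3  1  4  2  3  5
At index 3 the value is 2.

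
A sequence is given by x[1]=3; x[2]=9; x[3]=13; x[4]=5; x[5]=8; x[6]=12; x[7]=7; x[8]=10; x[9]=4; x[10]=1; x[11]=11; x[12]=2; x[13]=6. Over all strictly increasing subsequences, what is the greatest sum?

Let S[i] be the best sum of a strictly increasing subsequence ending at i:
i:      1  2  3  4  5  6  7  8  9 10 11 12 13
x[i]:   3  9 13  5  8 12  7 10  4  1 11  2  6
S:      3 12 25  8 16 28 15 26  7  1 37  3 14
Maximum is 37 (e.g. 3 + 5 + 8 + 10 + 11).

37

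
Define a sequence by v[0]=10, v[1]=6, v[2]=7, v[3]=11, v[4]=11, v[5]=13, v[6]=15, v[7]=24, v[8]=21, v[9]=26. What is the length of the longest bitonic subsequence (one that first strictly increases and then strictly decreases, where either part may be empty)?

inc[i] = longest strictly increasing subsequence ending at i; dec[i] = longest strictly decreasing subsequence starting at i:
i:      0  1  2  3  4  5  6  7  8  9
v[i]:  10  6  7 11 11 13 15 24 21 26
inc:    1  1  2  3  3  4  5  6  6  7
dec:    2  1  1  1  1  1  1  2  1  1
Best peak at i=7 (value 24): inc=6, dec=2, length 6+2−1 = 7.

7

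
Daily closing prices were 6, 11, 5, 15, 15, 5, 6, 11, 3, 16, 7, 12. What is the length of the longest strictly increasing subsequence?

Let dp[i] be the length of the longest such subsequence ending at index i:
i:      1  2  3  4  5  6  7  8  9 10 11 12
a[i]:   6 11  5 15 15  5  6 11  3 16  7 12
dp:     1  2  1  3  3  1  2  3  1  4  3  4
Maximum dp value is 4.

4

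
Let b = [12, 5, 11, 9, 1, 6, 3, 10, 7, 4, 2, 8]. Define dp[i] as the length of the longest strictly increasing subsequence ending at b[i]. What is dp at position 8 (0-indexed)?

dp[i] = 1 + max{dp[j] : j<i, b[j]<b[i]} (or 1 if no such j):
i:      0  1  2  3  4  5  6  7  8  9 10 11
b[i]:  12  5 11  9  1  6  3 10  7  4  2  8
dp:     1  1  2  2  1  2  2  3  3  3  2  4
At index 8 the value is 3.

3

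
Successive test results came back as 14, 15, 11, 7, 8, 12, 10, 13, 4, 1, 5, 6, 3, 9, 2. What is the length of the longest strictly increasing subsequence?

Track the smallest tail for each achievable length (strict):
14 → extends → [14]
15 → extends → [14, 15]
11 → replaces 14 → [11, 15]
7 → replaces 11 → [7, 15]
8 → replaces 15 → [7, 8]
12 → extends → [7, 8, 12]
10 → replaces 12 → [7, 8, 10]
13 → extends → [7, 8, 10, 13]
4 → replaces 7 → [4, 8, 10, 13]
1 → replaces 4 → [1, 8, 10, 13]
5 → replaces 8 → [1, 5, 10, 13]
6 → replaces 10 → [1, 5, 6, 13]
3 → replaces 5 → [1, 3, 6, 13]
9 → replaces 13 → [1, 3, 6, 9]
2 → replaces 3 → [1, 2, 6, 9]
Four tails, so the longest strictly increasing subsequence has length 4 (e.g. 7, 8, 12, 13).

4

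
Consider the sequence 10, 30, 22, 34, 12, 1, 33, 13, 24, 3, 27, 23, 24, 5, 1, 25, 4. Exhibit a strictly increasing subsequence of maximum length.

Patience tails give the LIS length; then backtrack through the dp parents:
10 → extends → [10]
30 → extends → [10, 30]
22 → replaces 30 → [10, 22]
34 → extends → [10, 22, 34]
12 → replaces 22 → [10, 12, 34]
1 → replaces 10 → [1, 12, 34]
33 → replaces 34 → [1, 12, 33]
13 → replaces 33 → [1, 12, 13]
24 → extends → [1, 12, 13, 24]
3 → replaces 12 → [1, 3, 13, 24]
27 → extends → [1, 3, 13, 24, 27]
23 → replaces 24 → [1, 3, 13, 23, 27]
24 → replaces 27 → [1, 3, 13, 23, 24]
5 → replaces 13 → [1, 3, 5, 23, 24]
1 → already a tail → [1, 3, 5, 23, 24]
25 → extends → [1, 3, 5, 23, 24, 25]
4 → replaces 5 → [1, 3, 4, 23, 24, 25]
Length 6; one witness is 10, 12, 13, 23, 24, 25.

10, 12, 13, 23, 24, 25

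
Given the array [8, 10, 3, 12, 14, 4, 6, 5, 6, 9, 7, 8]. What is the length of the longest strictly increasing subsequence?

6

Track the smallest tail for each achievable length (strict):
8 → extends → [8]
10 → extends → [8, 10]
3 → replaces 8 → [3, 10]
12 → extends → [3, 10, 12]
14 → extends → [3, 10, 12, 14]
4 → replaces 10 → [3, 4, 12, 14]
6 → replaces 12 → [3, 4, 6, 14]
5 → replaces 6 → [3, 4, 5, 14]
6 → replaces 14 → [3, 4, 5, 6]
9 → extends → [3, 4, 5, 6, 9]
7 → replaces 9 → [3, 4, 5, 6, 7]
8 → extends → [3, 4, 5, 6, 7, 8]
Six tails, so the longest strictly increasing subsequence has length 6 (e.g. 3, 4, 5, 6, 7, 8).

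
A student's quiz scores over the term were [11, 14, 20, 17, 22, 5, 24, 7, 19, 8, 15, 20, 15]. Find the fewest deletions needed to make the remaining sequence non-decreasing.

Fewest deletions = n − (longest non-decreasing subsequence).
Patience tails:
11 → extends → [11]
14 → extends → [11, 14]
20 → extends → [11, 14, 20]
17 → replaces 20 → [11, 14, 17]
22 → extends → [11, 14, 17, 22]
5 → replaces 11 → [5, 14, 17, 22]
24 → extends → [5, 14, 17, 22, 24]
7 → replaces 14 → [5, 7, 17, 22, 24]
19 → replaces 22 → [5, 7, 17, 19, 24]
8 → replaces 17 → [5, 7, 8, 19, 24]
15 → replaces 19 → [5, 7, 8, 15, 24]
20 → replaces 24 → [5, 7, 8, 15, 20]
15 → replaces 20 → [5, 7, 8, 15, 15]
Longest non-decreasing subsequence has length 5, so deletions = 13 − 5 = 8.

8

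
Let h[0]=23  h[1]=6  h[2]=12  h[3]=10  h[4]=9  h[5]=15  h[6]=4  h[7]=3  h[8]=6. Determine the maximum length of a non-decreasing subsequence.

3

Track the smallest tail for each achievable length (allowing ties):
23 → extends → [23]
6 → replaces 23 → [6]
12 → extends → [6, 12]
10 → replaces 12 → [6, 10]
9 → replaces 10 → [6, 9]
15 → extends → [6, 9, 15]
4 → replaces 6 → [4, 9, 15]
3 → replaces 4 → [3, 9, 15]
6 → replaces 9 → [3, 6, 15]
Three tails, so the longest non-decreasing subsequence has length 3 (e.g. 6, 12, 15).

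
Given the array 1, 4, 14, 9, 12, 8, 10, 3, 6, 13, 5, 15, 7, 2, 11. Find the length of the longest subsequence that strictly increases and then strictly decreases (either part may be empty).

8

inc[i] = longest strictly increasing subsequence ending at i; dec[i] = longest strictly decreasing subsequence starting at i:
i:      1  2  3  4  5  6  7  8  9 10 11 12 13 14 15
a[i]:   1  4 14  9 12  8 10  3  6 13  5 15  7  2 11
inc:    1  2  3  3  4  3  4  2  3  5  3  6  4  2  5
dec:    1  3  6  5  5  4  4  2  3  3  2  3  2  1  1
Best peak at i=3 (value 14): inc=3, dec=6, length 3+6−1 = 8.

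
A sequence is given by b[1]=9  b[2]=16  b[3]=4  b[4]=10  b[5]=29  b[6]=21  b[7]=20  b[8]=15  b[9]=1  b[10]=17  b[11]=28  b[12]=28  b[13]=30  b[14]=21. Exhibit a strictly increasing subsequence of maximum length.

Patience tails give the LIS length; then backtrack through the dp parents:
9 → extends → [9]
16 → extends → [9, 16]
4 → replaces 9 → [4, 16]
10 → replaces 16 → [4, 10]
29 → extends → [4, 10, 29]
21 → replaces 29 → [4, 10, 21]
20 → replaces 21 → [4, 10, 20]
15 → replaces 20 → [4, 10, 15]
1 → replaces 4 → [1, 10, 15]
17 → extends → [1, 10, 15, 17]
28 → extends → [1, 10, 15, 17, 28]
28 → already a tail → [1, 10, 15, 17, 28]
30 → extends → [1, 10, 15, 17, 28, 30]
21 → replaces 28 → [1, 10, 15, 17, 21, 30]
Length 6; one witness is 9, 10, 15, 17, 28, 30.

9, 10, 15, 17, 28, 30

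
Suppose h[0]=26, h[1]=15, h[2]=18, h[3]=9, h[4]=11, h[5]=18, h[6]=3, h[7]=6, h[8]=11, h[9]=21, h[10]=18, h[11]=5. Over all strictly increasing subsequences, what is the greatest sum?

59

Let S[i] be the best sum of a strictly increasing subsequence ending at i:
i:      0  1  2  3  4  5  6  7  8  9 10 11
h[i]:  26 15 18  9 11 18  3  6 11 21 18  5
S:     26 15 33  9 20 38  3  9 20 59 38  8
Maximum is 59 (e.g. 9 + 11 + 18 + 21).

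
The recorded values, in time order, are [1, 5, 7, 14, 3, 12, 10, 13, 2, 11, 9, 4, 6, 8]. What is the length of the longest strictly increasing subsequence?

5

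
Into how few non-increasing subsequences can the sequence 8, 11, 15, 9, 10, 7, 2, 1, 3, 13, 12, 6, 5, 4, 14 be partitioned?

5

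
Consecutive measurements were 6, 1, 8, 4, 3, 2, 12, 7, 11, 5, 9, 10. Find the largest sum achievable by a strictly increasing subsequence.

33

Let S[i] be the best sum of a strictly increasing subsequence ending at i:
i:      1  2  3  4  5  6  7  8  9 10 11 12
a[i]:   6  1  8  4  3  2 12  7 11  5  9 10
S:      6  1 14  5  4  3 26 13 25 10 23 33
Maximum is 33 (e.g. 6 + 8 + 9 + 10).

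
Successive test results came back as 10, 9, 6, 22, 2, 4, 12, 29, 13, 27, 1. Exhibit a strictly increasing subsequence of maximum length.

2, 4, 12, 13, 27

Patience tails give the LIS length; then backtrack through the dp parents:
10 → extends → [10]
9 → replaces 10 → [9]
6 → replaces 9 → [6]
22 → extends → [6, 22]
2 → replaces 6 → [2, 22]
4 → replaces 22 → [2, 4]
12 → extends → [2, 4, 12]
29 → extends → [2, 4, 12, 29]
13 → replaces 29 → [2, 4, 12, 13]
27 → extends → [2, 4, 12, 13, 27]
1 → replaces 2 → [1, 4, 12, 13, 27]
Length 5; one witness is 2, 4, 12, 13, 27.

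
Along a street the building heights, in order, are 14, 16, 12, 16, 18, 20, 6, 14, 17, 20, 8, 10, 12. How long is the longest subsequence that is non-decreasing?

Track the smallest tail for each achievable length (allowing ties):
14 → extends → [14]
16 → extends → [14, 16]
12 → replaces 14 → [12, 16]
16 → extends → [12, 16, 16]
18 → extends → [12, 16, 16, 18]
20 → extends → [12, 16, 16, 18, 20]
6 → replaces 12 → [6, 16, 16, 18, 20]
14 → replaces 16 → [6, 14, 16, 18, 20]
17 → replaces 18 → [6, 14, 16, 17, 20]
20 → extends → [6, 14, 16, 17, 20, 20]
8 → replaces 14 → [6, 8, 16, 17, 20, 20]
10 → replaces 16 → [6, 8, 10, 17, 20, 20]
12 → replaces 17 → [6, 8, 10, 12, 20, 20]
Six tails, so the longest non-decreasing subsequence has length 6 (e.g. 14, 16, 16, 18, 20, 20).

6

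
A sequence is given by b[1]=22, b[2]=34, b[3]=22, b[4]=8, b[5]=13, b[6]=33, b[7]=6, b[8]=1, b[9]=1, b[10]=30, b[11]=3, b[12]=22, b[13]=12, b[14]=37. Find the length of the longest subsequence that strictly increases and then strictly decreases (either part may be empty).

inc[i] = longest strictly increasing subsequence ending at i; dec[i] = longest strictly decreasing subsequence starting at i:
i:      1  2  3  4  5  6  7  8  9 10 11 12 13 14
b[i]:  22 34 22  8 13 33  6  1  1 30  3 22 12 37
inc:    1  2  1  1  2  3  1  1  1  3  2  3  3  4
dec:    4  5  4  3  3  4  2  1  1  3  1  2  1  1
Best peak at i=2 (value 34): inc=2, dec=5, length 2+5−1 = 6.

6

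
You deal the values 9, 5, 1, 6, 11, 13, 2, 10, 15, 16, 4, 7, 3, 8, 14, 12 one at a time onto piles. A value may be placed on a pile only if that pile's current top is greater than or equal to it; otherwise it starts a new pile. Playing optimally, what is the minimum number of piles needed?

Place each on the leftmost legal pile:
9 → new pile 1 (tops now [9])
5 → pile 1 (tops now [5])
1 → pile 1 (tops now [1])
6 → new pile 2 (tops now [1, 6])
11 → new pile 3 (tops now [1, 6, 11])
13 → new pile 4 (tops now [1, 6, 11, 13])
2 → pile 2 (tops now [1, 2, 11, 13])
10 → pile 3 (tops now [1, 2, 10, 13])
15 → new pile 5 (tops now [1, 2, 10, 13, 15])
16 → new pile 6 (tops now [1, 2, 10, 13, 15, 16])
4 → pile 3 (tops now [1, 2, 4, 13, 15, 16])
7 → pile 4 (tops now [1, 2, 4, 7, 15, 16])
3 → pile 3 (tops now [1, 2, 3, 7, 15, 16])
8 → pile 5 (tops now [1, 2, 3, 7, 8, 16])
14 → pile 6 (tops now [1, 2, 3, 7, 8, 14])
12 → pile 6 (tops now [1, 2, 3, 7, 8, 12])
Six piles.

6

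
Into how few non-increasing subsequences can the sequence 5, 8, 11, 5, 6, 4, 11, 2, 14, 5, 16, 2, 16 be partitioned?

5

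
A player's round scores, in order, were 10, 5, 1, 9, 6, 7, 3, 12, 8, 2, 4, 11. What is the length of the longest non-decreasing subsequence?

5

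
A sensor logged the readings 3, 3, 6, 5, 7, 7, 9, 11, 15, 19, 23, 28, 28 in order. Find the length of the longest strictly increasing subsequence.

Track the smallest tail for each achievable length (strict):
3 → extends → [3]
3 → already a tail → [3]
6 → extends → [3, 6]
5 → replaces 6 → [3, 5]
7 → extends → [3, 5, 7]
7 → already a tail → [3, 5, 7]
9 → extends → [3, 5, 7, 9]
11 → extends → [3, 5, 7, 9, 11]
15 → extends → [3, 5, 7, 9, 11, 15]
19 → extends → [3, 5, 7, 9, 11, 15, 19]
23 → extends → [3, 5, 7, 9, 11, 15, 19, 23]
28 → extends → [3, 5, 7, 9, 11, 15, 19, 23, 28]
28 → already a tail → [3, 5, 7, 9, 11, 15, 19, 23, 28]
Nine tails, so the longest strictly increasing subsequence has length 9 (e.g. 3, 6, 7, 9, 11, 15, 19, 23, 28).

9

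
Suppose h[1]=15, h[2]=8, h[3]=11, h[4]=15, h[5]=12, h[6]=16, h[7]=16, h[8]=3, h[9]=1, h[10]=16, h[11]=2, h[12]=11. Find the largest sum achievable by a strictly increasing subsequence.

50

Let S[i] be the best sum of a strictly increasing subsequence ending at i:
i:      1  2  3  4  5  6  7  8  9 10 11 12
h[i]:  15  8 11 15 12 16 16  3  1 16  2 11
S:     15  8 19 34 31 50 50  3  1 50  3 19
Maximum is 50 (e.g. 8 + 11 + 15 + 16).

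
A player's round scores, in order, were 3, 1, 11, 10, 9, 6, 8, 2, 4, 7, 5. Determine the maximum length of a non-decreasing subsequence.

4

Let dp[i] be the length of the longest such subsequence ending at index i:
i:      1  2  3  4  5  6  7  8  9 10 11
a[i]:   3  1 11 10  9  6  8  2  4  7  5
dp:     1  1  2  2  2  2  3  2  3  4  4
Maximum dp value is 4.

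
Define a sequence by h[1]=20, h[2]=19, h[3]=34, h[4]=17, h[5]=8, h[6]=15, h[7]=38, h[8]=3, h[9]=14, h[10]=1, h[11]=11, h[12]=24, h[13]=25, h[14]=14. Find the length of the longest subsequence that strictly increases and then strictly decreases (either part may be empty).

6

inc[i] = longest strictly increasing subsequence ending at i; dec[i] = longest strictly decreasing subsequence starting at i:
i:      1  2  3  4  5  6  7  8  9 10 11 12 13 14
h[i]:  20 19 34 17  8 15 38  3 14  1 11 24 25 14
inc:    1  1  2  1  1  2  3  1  2  1  2  3  4  3
dec:    6  5  5  4  3  3  3  2  2  1  1  2  2  1
Best peak at i=1 (value 20): inc=1, dec=6, length 1+6−1 = 6.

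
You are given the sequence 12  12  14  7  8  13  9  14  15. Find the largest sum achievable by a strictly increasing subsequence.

57

Let S[i] be the best sum of a strictly increasing subsequence ending at i:
i:      1  2  3  4  5  6  7  8  9
a[i]:  12 12 14  7  8 13  9 14 15
S:     12 12 26  7 15 28 24 42 57
Maximum is 57 (e.g. 7 + 8 + 13 + 14 + 15).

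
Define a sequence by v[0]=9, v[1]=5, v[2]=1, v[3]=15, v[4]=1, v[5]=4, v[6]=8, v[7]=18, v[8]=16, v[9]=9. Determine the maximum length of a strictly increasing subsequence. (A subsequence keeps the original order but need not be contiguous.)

4

Track the smallest tail for each achievable length (strict):
9 → extends → [9]
5 → replaces 9 → [5]
1 → replaces 5 → [1]
15 → extends → [1, 15]
1 → already a tail → [1, 15]
4 → replaces 15 → [1, 4]
8 → extends → [1, 4, 8]
18 → extends → [1, 4, 8, 18]
16 → replaces 18 → [1, 4, 8, 16]
9 → replaces 16 → [1, 4, 8, 9]
Four tails, so the longest strictly increasing subsequence has length 4 (e.g. 1, 4, 8, 18).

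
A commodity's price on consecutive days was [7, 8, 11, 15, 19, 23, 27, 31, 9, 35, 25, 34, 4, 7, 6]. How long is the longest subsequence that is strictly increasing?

Track the smallest tail for each achievable length (strict):
7 → extends → [7]
8 → extends → [7, 8]
11 → extends → [7, 8, 11]
15 → extends → [7, 8, 11, 15]
19 → extends → [7, 8, 11, 15, 19]
23 → extends → [7, 8, 11, 15, 19, 23]
27 → extends → [7, 8, 11, 15, 19, 23, 27]
31 → extends → [7, 8, 11, 15, 19, 23, 27, 31]
9 → replaces 11 → [7, 8, 9, 15, 19, 23, 27, 31]
35 → extends → [7, 8, 9, 15, 19, 23, 27, 31, 35]
25 → replaces 27 → [7, 8, 9, 15, 19, 23, 25, 31, 35]
34 → replaces 35 → [7, 8, 9, 15, 19, 23, 25, 31, 34]
4 → replaces 7 → [4, 8, 9, 15, 19, 23, 25, 31, 34]
7 → replaces 8 → [4, 7, 9, 15, 19, 23, 25, 31, 34]
6 → replaces 7 → [4, 6, 9, 15, 19, 23, 25, 31, 34]
Nine tails, so the longest strictly increasing subsequence has length 9 (e.g. 7, 8, 11, 15, 19, 23, 27, 31, 35).

9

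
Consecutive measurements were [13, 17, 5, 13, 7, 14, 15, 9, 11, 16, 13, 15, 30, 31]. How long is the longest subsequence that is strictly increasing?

8

Track the smallest tail for each achievable length (strict):
13 → extends → [13]
17 → extends → [13, 17]
5 → replaces 13 → [5, 17]
13 → replaces 17 → [5, 13]
7 → replaces 13 → [5, 7]
14 → extends → [5, 7, 14]
15 → extends → [5, 7, 14, 15]
9 → replaces 14 → [5, 7, 9, 15]
11 → replaces 15 → [5, 7, 9, 11]
16 → extends → [5, 7, 9, 11, 16]
13 → replaces 16 → [5, 7, 9, 11, 13]
15 → extends → [5, 7, 9, 11, 13, 15]
30 → extends → [5, 7, 9, 11, 13, 15, 30]
31 → extends → [5, 7, 9, 11, 13, 15, 30, 31]
Eight tails, so the longest strictly increasing subsequence has length 8 (e.g. 5, 7, 9, 11, 13, 15, 30, 31).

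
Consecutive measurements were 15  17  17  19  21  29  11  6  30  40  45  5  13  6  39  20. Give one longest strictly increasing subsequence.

Patience tails give the LIS length; then backtrack through the dp parents:
15 → extends → [15]
17 → extends → [15, 17]
17 → already a tail → [15, 17]
19 → extends → [15, 17, 19]
21 → extends → [15, 17, 19, 21]
29 → extends → [15, 17, 19, 21, 29]
11 → replaces 15 → [11, 17, 19, 21, 29]
6 → replaces 11 → [6, 17, 19, 21, 29]
30 → extends → [6, 17, 19, 21, 29, 30]
40 → extends → [6, 17, 19, 21, 29, 30, 40]
45 → extends → [6, 17, 19, 21, 29, 30, 40, 45]
5 → replaces 6 → [5, 17, 19, 21, 29, 30, 40, 45]
13 → replaces 17 → [5, 13, 19, 21, 29, 30, 40, 45]
6 → replaces 13 → [5, 6, 19, 21, 29, 30, 40, 45]
39 → replaces 40 → [5, 6, 19, 21, 29, 30, 39, 45]
20 → replaces 21 → [5, 6, 19, 20, 29, 30, 39, 45]
Length 8; one witness is 15, 17, 19, 21, 29, 30, 40, 45.

15, 17, 19, 21, 29, 30, 40, 45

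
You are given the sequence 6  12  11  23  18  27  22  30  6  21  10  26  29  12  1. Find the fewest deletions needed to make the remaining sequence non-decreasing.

Fewest deletions = n − (longest non-decreasing subsequence).
i:      1  2  3  4  5  6  7  8  9 10 11 12 13 14 15
a[i]:   6 12 11 23 18 27 22 30  6 21 10 26 29 12  1
dp:     1  2  2  3  3  4  4  5  2  4  3  5  6  4  1
max dp = 6, so deletions = 15 − 6 = 9.

9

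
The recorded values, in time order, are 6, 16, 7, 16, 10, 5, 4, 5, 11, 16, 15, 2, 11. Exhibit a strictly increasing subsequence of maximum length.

Patience tails give the LIS length; then backtrack through the dp parents:
6 → extends → [6]
16 → extends → [6, 16]
7 → replaces 16 → [6, 7]
16 → extends → [6, 7, 16]
10 → replaces 16 → [6, 7, 10]
5 → replaces 6 → [5, 7, 10]
4 → replaces 5 → [4, 7, 10]
5 → replaces 7 → [4, 5, 10]
11 → extends → [4, 5, 10, 11]
16 → extends → [4, 5, 10, 11, 16]
15 → replaces 16 → [4, 5, 10, 11, 15]
2 → replaces 4 → [2, 5, 10, 11, 15]
11 → already a tail → [2, 5, 10, 11, 15]
Length 5; one witness is 6, 7, 10, 11, 16.

6, 7, 10, 11, 16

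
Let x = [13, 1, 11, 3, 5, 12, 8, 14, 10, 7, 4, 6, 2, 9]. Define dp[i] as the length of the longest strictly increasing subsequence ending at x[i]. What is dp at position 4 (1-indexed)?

2

dp[i] = 1 + max{dp[j] : j<i, x[j]<x[i]} (or 1 if no such j):
i:      1  2  3  4  5  6  7  8  9 10 11 12 13 14
x[i]:  13  1 11  3  5 12  8 14 10  7  4  6  2  9
dp:     1  1  2  2  3  4  4  5  5  4  3  4  2  5
At index 4 the value is 2.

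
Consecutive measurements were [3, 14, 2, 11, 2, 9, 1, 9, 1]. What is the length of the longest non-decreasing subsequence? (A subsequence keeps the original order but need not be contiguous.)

4

Track the smallest tail for each achievable length (allowing ties):
3 → extends → [3]
14 → extends → [3, 14]
2 → replaces 3 → [2, 14]
11 → replaces 14 → [2, 11]
2 → replaces 11 → [2, 2]
9 → extends → [2, 2, 9]
1 → replaces 2 → [1, 2, 9]
9 → extends → [1, 2, 9, 9]
1 → replaces 2 → [1, 1, 9, 9]
Four tails, so the longest non-decreasing subsequence has length 4 (e.g. 2, 2, 9, 9).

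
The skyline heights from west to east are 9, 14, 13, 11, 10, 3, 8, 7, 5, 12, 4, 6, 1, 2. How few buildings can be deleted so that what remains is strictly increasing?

11

Fewest deletions = n − (longest strictly increasing subsequence).
Patience tails:
9 → extends → [9]
14 → extends → [9, 14]
13 → replaces 14 → [9, 13]
11 → replaces 13 → [9, 11]
10 → replaces 11 → [9, 10]
3 → replaces 9 → [3, 10]
8 → replaces 10 → [3, 8]
7 → replaces 8 → [3, 7]
5 → replaces 7 → [3, 5]
12 → extends → [3, 5, 12]
4 → replaces 5 → [3, 4, 12]
6 → replaces 12 → [3, 4, 6]
1 → replaces 3 → [1, 4, 6]
2 → replaces 4 → [1, 2, 6]
Longest strictly increasing subsequence has length 3, so deletions = 14 − 3 = 11.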